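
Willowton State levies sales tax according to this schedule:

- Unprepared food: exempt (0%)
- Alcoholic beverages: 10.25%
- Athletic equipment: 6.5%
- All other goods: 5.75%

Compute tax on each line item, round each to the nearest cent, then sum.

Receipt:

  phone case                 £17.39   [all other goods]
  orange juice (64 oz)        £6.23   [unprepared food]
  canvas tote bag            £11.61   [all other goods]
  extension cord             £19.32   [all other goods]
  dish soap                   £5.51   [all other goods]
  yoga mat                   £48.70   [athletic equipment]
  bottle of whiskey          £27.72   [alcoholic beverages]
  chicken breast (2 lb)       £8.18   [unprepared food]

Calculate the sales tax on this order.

Phone case £17.39: all other goods → 5.75% → £1.00
Orange juice (64 oz) £6.23: unprepared food → 0% → £0.00
Canvas tote bag £11.61: all other goods → 5.75% → £0.67
Extension cord £19.32: all other goods → 5.75% → £1.11
Dish soap £5.51: all other goods → 5.75% → £0.32
Yoga mat £48.70: athletic equipment → 6.5% → £3.17
Bottle of whiskey £27.72: alcoholic beverages → 10.25% → £2.84
Chicken breast (2 lb) £8.18: unprepared food → 0% → £0.00
Total tax = £1.00 + £0.67 + £1.11 + £0.32 + £3.17 + £2.84 = £9.11

£9.11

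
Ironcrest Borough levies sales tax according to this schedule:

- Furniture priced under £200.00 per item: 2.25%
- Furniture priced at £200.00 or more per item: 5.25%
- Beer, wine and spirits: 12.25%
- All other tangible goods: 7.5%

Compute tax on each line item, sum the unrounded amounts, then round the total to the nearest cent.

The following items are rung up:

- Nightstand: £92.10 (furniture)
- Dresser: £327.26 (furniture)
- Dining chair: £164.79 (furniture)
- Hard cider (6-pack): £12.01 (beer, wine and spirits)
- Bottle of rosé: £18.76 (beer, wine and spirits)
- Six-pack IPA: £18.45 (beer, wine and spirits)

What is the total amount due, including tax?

£662.36

Nightstand £92.10: furniture, under £200.00 → 2.25% → £2.07225
Dresser £327.26: furniture, £200.00 or more → 5.25% → £17.18115
Dining chair £164.79: furniture, under £200.00 → 2.25% → £3.707775
Hard cider (6-pack) £12.01: beer, wine and spirits → 12.25% → £1.471225
Bottle of rosé £18.76: beer, wine and spirits → 12.25% → £2.2981
Six-pack IPA £18.45: beer, wine and spirits → 12.25% → £2.260125
Subtotal = £633.37; unrounded tax = £28.990625 → £28.99; total due = £662.36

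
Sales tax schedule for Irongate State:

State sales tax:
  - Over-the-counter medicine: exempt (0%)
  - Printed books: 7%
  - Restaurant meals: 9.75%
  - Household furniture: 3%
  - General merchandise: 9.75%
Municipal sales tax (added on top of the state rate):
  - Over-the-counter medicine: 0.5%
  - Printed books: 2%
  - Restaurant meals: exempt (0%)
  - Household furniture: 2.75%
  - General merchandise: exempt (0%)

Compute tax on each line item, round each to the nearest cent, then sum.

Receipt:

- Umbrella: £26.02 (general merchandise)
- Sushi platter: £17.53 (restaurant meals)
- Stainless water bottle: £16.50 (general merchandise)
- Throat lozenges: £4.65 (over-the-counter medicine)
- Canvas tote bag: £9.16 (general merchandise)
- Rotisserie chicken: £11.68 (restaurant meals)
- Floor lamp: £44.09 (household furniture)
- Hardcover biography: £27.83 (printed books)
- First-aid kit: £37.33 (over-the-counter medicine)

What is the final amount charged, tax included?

£207.93

Umbrella £26.02: general merchandise → 9.75% + 0% municipal = 9.75% → £2.54
Sushi platter £17.53: restaurant meals → 9.75% + 0% municipal = 9.75% → £1.71
Stainless water bottle £16.50: general merchandise → 9.75% + 0% municipal = 9.75% → £1.61
Throat lozenges £4.65: over-the-counter medicine → 0% + 0.5% municipal = 0.5% → £0.02
Canvas tote bag £9.16: general merchandise → 9.75% + 0% municipal = 9.75% → £0.89
Rotisserie chicken £11.68: restaurant meals → 9.75% + 0% municipal = 9.75% → £1.14
Floor lamp £44.09: household furniture → 3% + 2.75% municipal = 5.75% → £2.54
Hardcover biography £27.83: printed books → 7% + 2% municipal = 9% → £2.50
First-aid kit £37.33: over-the-counter medicine → 0% + 0.5% municipal = 0.5% → £0.19
Subtotal = £194.79; tax = £13.14; total due = £207.93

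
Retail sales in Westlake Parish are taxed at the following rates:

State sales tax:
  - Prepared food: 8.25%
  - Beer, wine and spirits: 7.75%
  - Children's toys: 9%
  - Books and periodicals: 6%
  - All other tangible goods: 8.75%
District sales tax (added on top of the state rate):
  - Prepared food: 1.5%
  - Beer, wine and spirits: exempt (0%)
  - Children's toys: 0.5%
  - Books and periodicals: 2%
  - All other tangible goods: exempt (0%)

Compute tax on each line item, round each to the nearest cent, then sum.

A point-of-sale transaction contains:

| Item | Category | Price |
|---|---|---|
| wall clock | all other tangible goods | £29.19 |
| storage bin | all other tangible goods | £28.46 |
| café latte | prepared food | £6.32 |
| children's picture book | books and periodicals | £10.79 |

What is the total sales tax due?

Wall clock £29.19: all other tangible goods → 8.75% + 0% district = 8.75% → £2.55
Storage bin £28.46: all other tangible goods → 8.75% + 0% district = 8.75% → £2.49
Café latte £6.32: prepared food → 8.25% + 1.5% district = 9.75% → £0.62
Children's picture book £10.79: books and periodicals → 6% + 2% district = 8% → £0.86
Total tax = £2.55 + £2.49 + £0.62 + £0.86 = £6.52

£6.52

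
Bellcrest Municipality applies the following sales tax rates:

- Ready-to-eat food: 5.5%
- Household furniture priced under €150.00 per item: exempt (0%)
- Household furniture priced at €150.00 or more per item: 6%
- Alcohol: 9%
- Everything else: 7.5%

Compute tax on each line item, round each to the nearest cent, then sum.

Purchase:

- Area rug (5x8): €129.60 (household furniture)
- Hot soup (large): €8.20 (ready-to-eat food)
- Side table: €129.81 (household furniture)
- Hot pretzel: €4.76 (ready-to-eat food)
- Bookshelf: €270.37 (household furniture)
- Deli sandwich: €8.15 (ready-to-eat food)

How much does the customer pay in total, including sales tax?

€568.27

Area rug (5x8) €129.60: household furniture, under €150.00 → 0% → €0.00
Hot soup (large) €8.20: ready-to-eat food → 5.5% → €0.45
Side table €129.81: household furniture, under €150.00 → 0% → €0.00
Hot pretzel €4.76: ready-to-eat food → 5.5% → €0.26
Bookshelf €270.37: household furniture, €150.00 or more → 6% → €16.22
Deli sandwich €8.15: ready-to-eat food → 5.5% → €0.45
Subtotal = €550.89; tax = €17.38; total due = €568.27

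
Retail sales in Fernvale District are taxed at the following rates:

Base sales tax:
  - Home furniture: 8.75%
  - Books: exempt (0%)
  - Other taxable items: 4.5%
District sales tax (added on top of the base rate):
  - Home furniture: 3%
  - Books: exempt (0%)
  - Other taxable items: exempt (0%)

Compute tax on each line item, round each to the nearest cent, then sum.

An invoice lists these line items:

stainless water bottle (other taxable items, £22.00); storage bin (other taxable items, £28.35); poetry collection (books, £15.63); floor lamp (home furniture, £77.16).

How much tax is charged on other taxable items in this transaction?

Stainless water bottle £22.00: other taxable items → 4.5% + 0% district = 4.5% → £0.99
Storage bin £28.35: other taxable items → 4.5% + 0% district = 4.5% → £1.28
Tax on other taxable items = £0.99 + £1.28 = £2.27

£2.27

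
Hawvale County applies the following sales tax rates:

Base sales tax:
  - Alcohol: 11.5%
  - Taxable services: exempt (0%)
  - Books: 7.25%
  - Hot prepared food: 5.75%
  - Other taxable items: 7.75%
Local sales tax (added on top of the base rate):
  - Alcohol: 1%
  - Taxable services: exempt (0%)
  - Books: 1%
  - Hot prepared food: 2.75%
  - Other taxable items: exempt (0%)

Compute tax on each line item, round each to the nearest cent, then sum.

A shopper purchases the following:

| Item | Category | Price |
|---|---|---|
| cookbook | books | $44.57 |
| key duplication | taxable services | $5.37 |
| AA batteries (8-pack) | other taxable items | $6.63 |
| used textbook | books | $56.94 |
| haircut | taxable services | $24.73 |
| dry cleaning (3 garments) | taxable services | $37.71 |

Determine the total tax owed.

Cookbook $44.57: books → 7.25% + 1% local = 8.25% → $3.68
Key duplication $5.37: taxable services → 0% + 0% local = 0% → $0.00
AA batteries (8-pack) $6.63: other taxable items → 7.75% + 0% local = 7.75% → $0.51
Used textbook $56.94: books → 7.25% + 1% local = 8.25% → $4.70
Haircut $24.73: taxable services → 0% + 0% local = 0% → $0.00
Dry cleaning (3 garments) $37.71: taxable services → 0% + 0% local = 0% → $0.00
Total tax = $3.68 + $0.51 + $4.70 = $8.89

$8.89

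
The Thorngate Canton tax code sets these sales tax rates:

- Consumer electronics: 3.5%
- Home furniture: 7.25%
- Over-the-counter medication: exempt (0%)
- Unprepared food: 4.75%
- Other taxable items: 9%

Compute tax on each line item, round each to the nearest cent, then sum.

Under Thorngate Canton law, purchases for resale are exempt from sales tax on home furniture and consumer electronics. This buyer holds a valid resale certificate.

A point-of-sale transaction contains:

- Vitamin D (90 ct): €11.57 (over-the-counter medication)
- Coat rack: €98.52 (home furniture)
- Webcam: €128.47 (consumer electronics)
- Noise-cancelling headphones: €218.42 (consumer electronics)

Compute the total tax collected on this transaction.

€0.00

Vitamin D (90 ct) €11.57: over-the-counter medication → 0% → €0.00
Coat rack €98.52: home furniture, buyer-exempt → 0% → €0.00
Webcam €128.47: consumer electronics, buyer-exempt → 0% → €0.00
Noise-cancelling headphones €218.42: consumer electronics, buyer-exempt → 0% → €0.00
Total tax = €0.00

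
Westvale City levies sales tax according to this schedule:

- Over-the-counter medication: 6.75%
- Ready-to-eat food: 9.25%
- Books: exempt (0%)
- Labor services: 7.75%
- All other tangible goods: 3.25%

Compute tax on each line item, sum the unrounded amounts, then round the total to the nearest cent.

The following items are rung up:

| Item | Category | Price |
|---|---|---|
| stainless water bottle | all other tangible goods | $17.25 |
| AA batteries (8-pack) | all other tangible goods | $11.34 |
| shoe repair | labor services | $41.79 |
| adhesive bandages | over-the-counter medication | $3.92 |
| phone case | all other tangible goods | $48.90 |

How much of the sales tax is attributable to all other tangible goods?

Stainless water bottle $17.25: all other tangible goods → 3.25% → $0.560625
AA batteries (8-pack) $11.34: all other tangible goods → 3.25% → $0.36855
Phone case $48.90: all other tangible goods → 3.25% → $1.58925
Tax on all other tangible goods: unrounded sum = $2.518425 → $2.52

$2.52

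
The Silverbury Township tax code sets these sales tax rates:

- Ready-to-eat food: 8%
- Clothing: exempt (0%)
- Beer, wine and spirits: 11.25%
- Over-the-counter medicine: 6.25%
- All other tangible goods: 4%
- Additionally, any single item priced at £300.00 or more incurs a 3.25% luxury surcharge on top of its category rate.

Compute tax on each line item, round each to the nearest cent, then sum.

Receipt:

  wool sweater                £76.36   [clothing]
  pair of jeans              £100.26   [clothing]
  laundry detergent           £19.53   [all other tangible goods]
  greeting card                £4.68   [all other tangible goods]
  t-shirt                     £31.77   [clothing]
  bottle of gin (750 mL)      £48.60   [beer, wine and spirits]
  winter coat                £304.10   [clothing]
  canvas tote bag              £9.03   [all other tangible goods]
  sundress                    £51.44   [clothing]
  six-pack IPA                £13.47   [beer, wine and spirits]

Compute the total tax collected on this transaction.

£18.20

Wool sweater £76.36: clothing → 0% → £0.00
Pair of jeans £100.26: clothing → 0% → £0.00
Laundry detergent £19.53: all other tangible goods → 4% → £0.78
Greeting card £4.68: all other tangible goods → 4% → £0.19
T-shirt £31.77: clothing → 0% → £0.00
Bottle of gin (750 mL) £48.60: beer, wine and spirits → 11.25% → £5.47
Winter coat £304.10: clothing → 0% + 3.25% surcharge = 3.25% → £9.88
Canvas tote bag £9.03: all other tangible goods → 4% → £0.36
Sundress £51.44: clothing → 0% → £0.00
Six-pack IPA £13.47: beer, wine and spirits → 11.25% → £1.52
Total tax = £0.78 + £0.19 + £5.47 + £9.88 + £0.36 + £1.52 = £18.20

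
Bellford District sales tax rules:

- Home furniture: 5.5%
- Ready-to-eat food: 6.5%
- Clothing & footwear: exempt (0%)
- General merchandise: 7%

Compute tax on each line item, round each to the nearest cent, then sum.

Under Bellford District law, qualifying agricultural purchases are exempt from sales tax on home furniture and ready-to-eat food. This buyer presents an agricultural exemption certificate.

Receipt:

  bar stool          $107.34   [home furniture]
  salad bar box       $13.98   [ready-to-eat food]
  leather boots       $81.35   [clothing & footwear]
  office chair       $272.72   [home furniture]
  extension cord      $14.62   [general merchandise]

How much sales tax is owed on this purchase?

Bar stool $107.34: home furniture, buyer-exempt → 0% → $0.00
Salad bar box $13.98: ready-to-eat food, buyer-exempt → 0% → $0.00
Leather boots $81.35: clothing & footwear → 0% → $0.00
Office chair $272.72: home furniture, buyer-exempt → 0% → $0.00
Extension cord $14.62: general merchandise → 7% → $1.02
Total tax = $1.02

$1.02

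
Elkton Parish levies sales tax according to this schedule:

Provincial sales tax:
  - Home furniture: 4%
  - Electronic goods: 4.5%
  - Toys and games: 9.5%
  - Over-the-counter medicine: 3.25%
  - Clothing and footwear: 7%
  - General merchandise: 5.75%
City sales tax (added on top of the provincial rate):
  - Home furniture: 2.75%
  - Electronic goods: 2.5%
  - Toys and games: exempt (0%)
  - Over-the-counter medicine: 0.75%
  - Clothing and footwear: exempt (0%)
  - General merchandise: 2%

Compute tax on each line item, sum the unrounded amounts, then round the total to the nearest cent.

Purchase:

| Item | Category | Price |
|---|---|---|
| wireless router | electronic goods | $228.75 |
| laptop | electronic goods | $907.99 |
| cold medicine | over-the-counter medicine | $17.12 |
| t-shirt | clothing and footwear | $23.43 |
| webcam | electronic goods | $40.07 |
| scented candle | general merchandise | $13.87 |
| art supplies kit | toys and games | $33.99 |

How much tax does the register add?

Wireless router $228.75: electronic goods → 4.5% + 2.5% city = 7% → $16.0125
Laptop $907.99: electronic goods → 4.5% + 2.5% city = 7% → $63.5593
Cold medicine $17.12: over-the-counter medicine → 3.25% + 0.75% city = 4% → $0.6848
T-shirt $23.43: clothing and footwear → 7% + 0% city = 7% → $1.6401
Webcam $40.07: electronic goods → 4.5% + 2.5% city = 7% → $2.8049
Scented candle $13.87: general merchandise → 5.75% + 2% city = 7.75% → $1.074925
Art supplies kit $33.99: toys and games → 9.5% + 0% city = 9.5% → $3.22905
Unrounded tax sum = $89.005575 → $89.01

$89.01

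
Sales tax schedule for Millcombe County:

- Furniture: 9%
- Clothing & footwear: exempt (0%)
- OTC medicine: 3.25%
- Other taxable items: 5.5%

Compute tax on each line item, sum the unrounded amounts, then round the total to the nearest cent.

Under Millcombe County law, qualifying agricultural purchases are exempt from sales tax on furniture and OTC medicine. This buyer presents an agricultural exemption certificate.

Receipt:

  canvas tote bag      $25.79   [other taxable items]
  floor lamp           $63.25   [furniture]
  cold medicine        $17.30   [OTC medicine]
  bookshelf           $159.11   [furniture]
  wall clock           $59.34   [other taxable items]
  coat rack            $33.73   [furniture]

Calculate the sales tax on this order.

$4.68

Canvas tote bag $25.79: other taxable items → 5.5% → $1.41845
Floor lamp $63.25: furniture, buyer-exempt → 0% → $0.00
Cold medicine $17.30: OTC medicine, buyer-exempt → 0% → $0.00
Bookshelf $159.11: furniture, buyer-exempt → 0% → $0.00
Wall clock $59.34: other taxable items → 5.5% → $3.2637
Coat rack $33.73: furniture, buyer-exempt → 0% → $0.00
Unrounded tax sum = $4.68215 → $4.68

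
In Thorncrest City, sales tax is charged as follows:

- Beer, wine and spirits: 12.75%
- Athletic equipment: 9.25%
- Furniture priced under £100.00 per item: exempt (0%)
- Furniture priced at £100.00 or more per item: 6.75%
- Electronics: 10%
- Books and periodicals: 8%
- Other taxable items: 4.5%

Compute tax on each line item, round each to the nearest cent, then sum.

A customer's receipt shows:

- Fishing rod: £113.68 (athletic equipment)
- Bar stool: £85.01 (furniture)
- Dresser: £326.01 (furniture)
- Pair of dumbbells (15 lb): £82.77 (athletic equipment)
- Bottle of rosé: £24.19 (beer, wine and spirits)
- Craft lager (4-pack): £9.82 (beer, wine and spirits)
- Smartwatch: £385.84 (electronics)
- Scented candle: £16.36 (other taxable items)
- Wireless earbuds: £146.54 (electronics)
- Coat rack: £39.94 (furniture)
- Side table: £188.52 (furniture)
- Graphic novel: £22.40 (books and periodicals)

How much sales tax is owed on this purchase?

Fishing rod £113.68: athletic equipment → 9.25% → £10.52
Bar stool £85.01: furniture, under £100.00 → 0% → £0.00
Dresser £326.01: furniture, £100.00 or more → 6.75% → £22.01
Pair of dumbbells (15 lb) £82.77: athletic equipment → 9.25% → £7.66
Bottle of rosé £24.19: beer, wine and spirits → 12.75% → £3.08
Craft lager (4-pack) £9.82: beer, wine and spirits → 12.75% → £1.25
Smartwatch £385.84: electronics → 10% → £38.58
Scented candle £16.36: other taxable items → 4.5% → £0.74
Wireless earbuds £146.54: electronics → 10% → £14.65
Coat rack £39.94: furniture, under £100.00 → 0% → £0.00
Side table £188.52: furniture, £100.00 or more → 6.75% → £12.73
Graphic novel £22.40: books and periodicals → 8% → £1.79
Total tax = £10.52 + £22.01 + £7.66 + £3.08 + £1.25 + £38.58 + £0.74 + £14.65 + £12.73 + £1.79 = £113.01

£113.01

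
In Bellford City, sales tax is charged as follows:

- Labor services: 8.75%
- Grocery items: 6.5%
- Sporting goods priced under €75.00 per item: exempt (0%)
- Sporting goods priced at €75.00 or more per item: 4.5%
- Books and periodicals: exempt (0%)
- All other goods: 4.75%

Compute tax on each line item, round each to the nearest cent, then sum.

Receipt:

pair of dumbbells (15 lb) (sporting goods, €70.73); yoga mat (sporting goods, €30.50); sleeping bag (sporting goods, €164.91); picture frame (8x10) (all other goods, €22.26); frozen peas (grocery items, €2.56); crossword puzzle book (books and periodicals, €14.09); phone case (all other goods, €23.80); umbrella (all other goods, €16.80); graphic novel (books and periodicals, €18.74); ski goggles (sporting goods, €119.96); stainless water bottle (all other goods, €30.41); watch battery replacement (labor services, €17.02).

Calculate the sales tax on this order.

Pair of dumbbells (15 lb) €70.73: sporting goods, under €75.00 → 0% → €0.00
Yoga mat €30.50: sporting goods, under €75.00 → 0% → €0.00
Sleeping bag €164.91: sporting goods, €75.00 or more → 4.5% → €7.42
Picture frame (8x10) €22.26: all other goods → 4.75% → €1.06
Frozen peas €2.56: grocery items → 6.5% → €0.17
Crossword puzzle book €14.09: books and periodicals → 0% → €0.00
Phone case €23.80: all other goods → 4.75% → €1.13
Umbrella €16.80: all other goods → 4.75% → €0.80
Graphic novel €18.74: books and periodicals → 0% → €0.00
Ski goggles €119.96: sporting goods, €75.00 or more → 4.5% → €5.40
Stainless water bottle €30.41: all other goods → 4.75% → €1.44
Watch battery replacement €17.02: labor services → 8.75% → €1.49
Total tax = €7.42 + €1.06 + €0.17 + €1.13 + €0.80 + €5.40 + €1.44 + €1.49 = €18.91

€18.91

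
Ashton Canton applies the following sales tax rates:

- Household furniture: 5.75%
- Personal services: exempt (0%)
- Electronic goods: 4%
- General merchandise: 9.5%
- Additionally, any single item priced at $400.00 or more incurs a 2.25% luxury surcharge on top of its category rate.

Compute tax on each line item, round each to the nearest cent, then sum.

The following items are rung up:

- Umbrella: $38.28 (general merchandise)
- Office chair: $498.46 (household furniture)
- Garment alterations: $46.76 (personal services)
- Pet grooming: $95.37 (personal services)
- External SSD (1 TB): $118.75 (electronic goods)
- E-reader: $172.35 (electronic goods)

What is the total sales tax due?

Umbrella $38.28: general merchandise → 9.5% → $3.64
Office chair $498.46: household furniture → 5.75% + 2.25% surcharge = 8% → $39.88
Garment alterations $46.76: personal services → 0% → $0.00
Pet grooming $95.37: personal services → 0% → $0.00
External SSD (1 TB) $118.75: electronic goods → 4% → $4.75
E-reader $172.35: electronic goods → 4% → $6.89
Total tax = $3.64 + $39.88 + $4.75 + $6.89 = $55.16

$55.16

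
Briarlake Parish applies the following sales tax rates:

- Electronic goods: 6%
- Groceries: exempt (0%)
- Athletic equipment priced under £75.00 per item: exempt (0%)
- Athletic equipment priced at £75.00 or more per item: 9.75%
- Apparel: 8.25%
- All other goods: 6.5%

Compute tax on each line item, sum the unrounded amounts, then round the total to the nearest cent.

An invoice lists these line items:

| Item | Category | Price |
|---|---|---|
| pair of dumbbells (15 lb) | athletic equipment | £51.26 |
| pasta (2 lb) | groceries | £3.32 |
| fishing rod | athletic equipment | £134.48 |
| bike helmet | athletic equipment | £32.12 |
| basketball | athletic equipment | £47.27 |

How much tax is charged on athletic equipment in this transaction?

£13.11

Pair of dumbbells (15 lb) £51.26: athletic equipment, under £75.00 → 0% → £0.00
Fishing rod £134.48: athletic equipment, £75.00 or more → 9.75% → £13.1118
Bike helmet £32.12: athletic equipment, under £75.00 → 0% → £0.00
Basketball £47.27: athletic equipment, under £75.00 → 0% → £0.00
Tax on athletic equipment: unrounded sum = £13.1118 → £13.11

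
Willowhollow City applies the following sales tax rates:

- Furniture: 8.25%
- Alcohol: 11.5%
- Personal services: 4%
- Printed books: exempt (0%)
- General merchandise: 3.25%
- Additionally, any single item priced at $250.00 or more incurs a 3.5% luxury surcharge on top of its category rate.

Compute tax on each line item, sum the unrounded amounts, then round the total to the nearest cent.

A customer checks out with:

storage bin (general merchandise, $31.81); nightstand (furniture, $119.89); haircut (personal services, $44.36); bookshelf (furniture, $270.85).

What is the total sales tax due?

$44.52

Storage bin $31.81: general merchandise → 3.25% → $1.033825
Nightstand $119.89: furniture → 8.25% → $9.890925
Haircut $44.36: personal services → 4% → $1.7744
Bookshelf $270.85: furniture → 8.25% + 3.5% surcharge = 11.75% → $31.824875
Unrounded tax sum = $44.524025 → $44.52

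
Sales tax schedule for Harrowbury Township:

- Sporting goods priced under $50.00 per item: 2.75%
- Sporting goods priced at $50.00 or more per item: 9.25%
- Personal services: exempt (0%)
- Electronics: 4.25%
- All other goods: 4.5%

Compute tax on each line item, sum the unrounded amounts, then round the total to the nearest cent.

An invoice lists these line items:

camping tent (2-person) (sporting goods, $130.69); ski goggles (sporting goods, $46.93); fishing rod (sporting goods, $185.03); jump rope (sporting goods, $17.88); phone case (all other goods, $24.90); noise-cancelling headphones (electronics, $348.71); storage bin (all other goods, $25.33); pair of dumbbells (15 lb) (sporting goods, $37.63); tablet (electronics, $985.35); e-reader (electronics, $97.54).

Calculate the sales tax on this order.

Camping tent (2-person) $130.69: sporting goods, $50.00 or more → 9.25% → $12.088825
Ski goggles $46.93: sporting goods, under $50.00 → 2.75% → $1.290575
Fishing rod $185.03: sporting goods, $50.00 or more → 9.25% → $17.115275
Jump rope $17.88: sporting goods, under $50.00 → 2.75% → $0.4917
Phone case $24.90: all other goods → 4.5% → $1.1205
Noise-cancelling headphones $348.71: electronics → 4.25% → $14.820175
Storage bin $25.33: all other goods → 4.5% → $1.13985
Pair of dumbbells (15 lb) $37.63: sporting goods, under $50.00 → 2.75% → $1.034825
Tablet $985.35: electronics → 4.25% → $41.877375
E-reader $97.54: electronics → 4.25% → $4.14545
Unrounded tax sum = $95.12455 → $95.12

$95.12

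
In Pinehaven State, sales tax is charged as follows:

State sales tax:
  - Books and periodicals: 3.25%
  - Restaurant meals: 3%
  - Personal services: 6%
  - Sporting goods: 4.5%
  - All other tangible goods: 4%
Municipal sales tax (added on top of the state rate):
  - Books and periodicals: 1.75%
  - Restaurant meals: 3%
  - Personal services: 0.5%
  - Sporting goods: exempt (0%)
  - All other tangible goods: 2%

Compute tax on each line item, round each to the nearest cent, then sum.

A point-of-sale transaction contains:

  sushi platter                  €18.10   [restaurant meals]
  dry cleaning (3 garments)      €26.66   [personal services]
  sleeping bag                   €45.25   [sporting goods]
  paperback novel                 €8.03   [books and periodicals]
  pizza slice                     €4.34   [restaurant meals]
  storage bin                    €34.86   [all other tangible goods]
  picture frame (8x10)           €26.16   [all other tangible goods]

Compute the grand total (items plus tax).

€172.58

Sushi platter €18.10: restaurant meals → 3% + 3% municipal = 6% → €1.09
Dry cleaning (3 garments) €26.66: personal services → 6% + 0.5% municipal = 6.5% → €1.73
Sleeping bag €45.25: sporting goods → 4.5% + 0% municipal = 4.5% → €2.04
Paperback novel €8.03: books and periodicals → 3.25% + 1.75% municipal = 5% → €0.40
Pizza slice €4.34: restaurant meals → 3% + 3% municipal = 6% → €0.26
Storage bin €34.86: all other tangible goods → 4% + 2% municipal = 6% → €2.09
Picture frame (8x10) €26.16: all other tangible goods → 4% + 2% municipal = 6% → €1.57
Subtotal = €163.40; tax = €9.18; total due = €172.58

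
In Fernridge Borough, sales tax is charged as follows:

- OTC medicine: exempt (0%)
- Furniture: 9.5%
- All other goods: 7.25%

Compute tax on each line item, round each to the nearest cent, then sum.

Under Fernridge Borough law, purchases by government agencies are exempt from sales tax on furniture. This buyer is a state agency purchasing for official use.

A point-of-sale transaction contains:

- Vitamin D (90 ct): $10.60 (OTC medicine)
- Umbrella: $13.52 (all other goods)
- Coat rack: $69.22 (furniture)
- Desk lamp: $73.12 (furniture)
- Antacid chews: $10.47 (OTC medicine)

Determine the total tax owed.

$0.98

Vitamin D (90 ct) $10.60: OTC medicine → 0% → $0.00
Umbrella $13.52: all other goods → 7.25% → $0.98
Coat rack $69.22: furniture, buyer-exempt → 0% → $0.00
Desk lamp $73.12: furniture, buyer-exempt → 0% → $0.00
Antacid chews $10.47: OTC medicine → 0% → $0.00
Total tax = $0.98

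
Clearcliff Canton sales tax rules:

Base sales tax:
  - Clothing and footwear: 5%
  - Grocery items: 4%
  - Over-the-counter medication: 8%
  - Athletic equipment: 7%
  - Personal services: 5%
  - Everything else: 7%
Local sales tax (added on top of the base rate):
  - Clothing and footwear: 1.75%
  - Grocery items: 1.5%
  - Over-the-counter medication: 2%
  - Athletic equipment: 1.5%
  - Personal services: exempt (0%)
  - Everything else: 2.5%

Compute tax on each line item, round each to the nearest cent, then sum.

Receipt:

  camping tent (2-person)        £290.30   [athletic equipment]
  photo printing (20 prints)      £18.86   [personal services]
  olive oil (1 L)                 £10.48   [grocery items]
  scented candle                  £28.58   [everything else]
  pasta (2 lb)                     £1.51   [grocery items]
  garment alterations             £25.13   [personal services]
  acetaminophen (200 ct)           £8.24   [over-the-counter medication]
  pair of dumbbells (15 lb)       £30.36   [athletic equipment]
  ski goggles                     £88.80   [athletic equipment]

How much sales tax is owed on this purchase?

Camping tent (2-person) £290.30: athletic equipment → 7% + 1.5% local = 8.5% → £24.68
Photo printing (20 prints) £18.86: personal services → 5% + 0% local = 5% → £0.94
Olive oil (1 L) £10.48: grocery items → 4% + 1.5% local = 5.5% → £0.58
Scented candle £28.58: everything else → 7% + 2.5% local = 9.5% → £2.72
Pasta (2 lb) £1.51: grocery items → 4% + 1.5% local = 5.5% → £0.08
Garment alterations £25.13: personal services → 5% + 0% local = 5% → £1.26
Acetaminophen (200 ct) £8.24: over-the-counter medication → 8% + 2% local = 10% → £0.82
Pair of dumbbells (15 lb) £30.36: athletic equipment → 7% + 1.5% local = 8.5% → £2.58
Ski goggles £88.80: athletic equipment → 7% + 1.5% local = 8.5% → £7.55
Total tax = £24.68 + £0.94 + £0.58 + £2.72 + £0.08 + £1.26 + £0.82 + £2.58 + £7.55 = £41.21

£41.21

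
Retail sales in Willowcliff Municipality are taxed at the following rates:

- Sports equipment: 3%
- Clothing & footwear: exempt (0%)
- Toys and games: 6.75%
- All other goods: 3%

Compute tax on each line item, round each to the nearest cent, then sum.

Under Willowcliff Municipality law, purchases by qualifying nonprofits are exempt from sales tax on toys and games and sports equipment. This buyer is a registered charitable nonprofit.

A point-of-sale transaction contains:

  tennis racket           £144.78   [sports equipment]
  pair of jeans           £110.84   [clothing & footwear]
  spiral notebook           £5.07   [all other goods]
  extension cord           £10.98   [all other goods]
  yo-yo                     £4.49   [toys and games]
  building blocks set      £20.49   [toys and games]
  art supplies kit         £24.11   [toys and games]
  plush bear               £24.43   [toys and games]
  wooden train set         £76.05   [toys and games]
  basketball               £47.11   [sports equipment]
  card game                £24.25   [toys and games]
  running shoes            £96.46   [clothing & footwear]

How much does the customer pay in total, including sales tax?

Tennis racket £144.78: sports equipment, buyer-exempt → 0% → £0.00
Pair of jeans £110.84: clothing & footwear → 0% → £0.00
Spiral notebook £5.07: all other goods → 3% → £0.15
Extension cord £10.98: all other goods → 3% → £0.33
Yo-yo £4.49: toys and games, buyer-exempt → 0% → £0.00
Building blocks set £20.49: toys and games, buyer-exempt → 0% → £0.00
Art supplies kit £24.11: toys and games, buyer-exempt → 0% → £0.00
Plush bear £24.43: toys and games, buyer-exempt → 0% → £0.00
Wooden train set £76.05: toys and games, buyer-exempt → 0% → £0.00
Basketball £47.11: sports equipment, buyer-exempt → 0% → £0.00
Card game £24.25: toys and games, buyer-exempt → 0% → £0.00
Running shoes £96.46: clothing & footwear → 0% → £0.00
Subtotal = £589.06; tax = £0.48; total due = £589.54

£589.54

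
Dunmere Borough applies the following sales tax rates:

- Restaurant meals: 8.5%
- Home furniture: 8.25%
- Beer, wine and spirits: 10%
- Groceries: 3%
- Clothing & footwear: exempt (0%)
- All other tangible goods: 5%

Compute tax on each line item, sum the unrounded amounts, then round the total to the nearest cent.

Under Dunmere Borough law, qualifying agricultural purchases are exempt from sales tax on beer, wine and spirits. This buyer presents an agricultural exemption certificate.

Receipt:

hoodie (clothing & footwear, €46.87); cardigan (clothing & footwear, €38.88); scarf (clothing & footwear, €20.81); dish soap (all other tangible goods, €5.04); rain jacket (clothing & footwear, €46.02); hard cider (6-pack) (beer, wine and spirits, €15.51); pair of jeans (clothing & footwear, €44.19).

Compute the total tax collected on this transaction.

€0.25

Hoodie €46.87: clothing & footwear → 0% → €0.00
Cardigan €38.88: clothing & footwear → 0% → €0.00
Scarf €20.81: clothing & footwear → 0% → €0.00
Dish soap €5.04: all other tangible goods → 5% → €0.252
Rain jacket €46.02: clothing & footwear → 0% → €0.00
Hard cider (6-pack) €15.51: beer, wine and spirits, buyer-exempt → 0% → €0.00
Pair of jeans €44.19: clothing & footwear → 0% → €0.00
Unrounded tax sum = €0.252 → €0.25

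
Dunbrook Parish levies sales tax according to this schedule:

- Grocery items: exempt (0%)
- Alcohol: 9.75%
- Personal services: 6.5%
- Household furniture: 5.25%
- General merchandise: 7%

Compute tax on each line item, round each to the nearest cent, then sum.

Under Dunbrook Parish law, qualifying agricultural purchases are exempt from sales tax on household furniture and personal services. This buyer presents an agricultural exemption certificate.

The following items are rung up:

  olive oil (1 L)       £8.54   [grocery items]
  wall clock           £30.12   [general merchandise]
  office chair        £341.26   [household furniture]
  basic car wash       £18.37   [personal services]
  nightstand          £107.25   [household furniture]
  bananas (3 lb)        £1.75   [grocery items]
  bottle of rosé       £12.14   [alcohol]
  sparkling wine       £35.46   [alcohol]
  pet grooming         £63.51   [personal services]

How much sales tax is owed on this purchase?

Olive oil (1 L) £8.54: grocery items → 0% → £0.00
Wall clock £30.12: general merchandise → 7% → £2.11
Office chair £341.26: household furniture, buyer-exempt → 0% → £0.00
Basic car wash £18.37: personal services, buyer-exempt → 0% → £0.00
Nightstand £107.25: household furniture, buyer-exempt → 0% → £0.00
Bananas (3 lb) £1.75: grocery items → 0% → £0.00
Bottle of rosé £12.14: alcohol → 9.75% → £1.18
Sparkling wine £35.46: alcohol → 9.75% → £3.46
Pet grooming £63.51: personal services, buyer-exempt → 0% → £0.00
Total tax = £2.11 + £1.18 + £3.46 = £6.75

£6.75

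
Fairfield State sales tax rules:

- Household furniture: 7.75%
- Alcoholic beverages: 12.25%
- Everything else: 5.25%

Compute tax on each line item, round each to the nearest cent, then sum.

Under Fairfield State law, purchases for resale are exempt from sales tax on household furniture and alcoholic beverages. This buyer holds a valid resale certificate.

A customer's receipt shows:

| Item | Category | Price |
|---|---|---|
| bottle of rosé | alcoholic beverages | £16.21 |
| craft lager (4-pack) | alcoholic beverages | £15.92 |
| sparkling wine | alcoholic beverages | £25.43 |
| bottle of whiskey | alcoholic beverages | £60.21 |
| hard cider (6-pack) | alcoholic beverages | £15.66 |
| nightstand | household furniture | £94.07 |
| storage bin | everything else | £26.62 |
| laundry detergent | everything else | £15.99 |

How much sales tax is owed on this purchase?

Bottle of rosé £16.21: alcoholic beverages, buyer-exempt → 0% → £0.00
Craft lager (4-pack) £15.92: alcoholic beverages, buyer-exempt → 0% → £0.00
Sparkling wine £25.43: alcoholic beverages, buyer-exempt → 0% → £0.00
Bottle of whiskey £60.21: alcoholic beverages, buyer-exempt → 0% → £0.00
Hard cider (6-pack) £15.66: alcoholic beverages, buyer-exempt → 0% → £0.00
Nightstand £94.07: household furniture, buyer-exempt → 0% → £0.00
Storage bin £26.62: everything else → 5.25% → £1.40
Laundry detergent £15.99: everything else → 5.25% → £0.84
Total tax = £1.40 + £0.84 = £2.24

£2.24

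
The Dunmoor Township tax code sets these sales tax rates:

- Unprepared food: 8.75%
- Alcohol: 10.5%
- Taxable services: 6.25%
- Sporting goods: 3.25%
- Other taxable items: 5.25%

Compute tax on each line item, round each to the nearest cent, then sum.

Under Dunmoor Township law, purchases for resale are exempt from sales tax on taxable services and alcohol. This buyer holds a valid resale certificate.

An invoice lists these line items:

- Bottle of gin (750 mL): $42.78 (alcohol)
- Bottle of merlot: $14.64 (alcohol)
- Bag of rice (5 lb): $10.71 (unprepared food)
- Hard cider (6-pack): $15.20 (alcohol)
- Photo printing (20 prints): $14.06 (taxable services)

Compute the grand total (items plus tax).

$98.33

Bottle of gin (750 mL) $42.78: alcohol, buyer-exempt → 0% → $0.00
Bottle of merlot $14.64: alcohol, buyer-exempt → 0% → $0.00
Bag of rice (5 lb) $10.71: unprepared food → 8.75% → $0.94
Hard cider (6-pack) $15.20: alcohol, buyer-exempt → 0% → $0.00
Photo printing (20 prints) $14.06: taxable services, buyer-exempt → 0% → $0.00
Subtotal = $97.39; tax = $0.94; total due = $98.33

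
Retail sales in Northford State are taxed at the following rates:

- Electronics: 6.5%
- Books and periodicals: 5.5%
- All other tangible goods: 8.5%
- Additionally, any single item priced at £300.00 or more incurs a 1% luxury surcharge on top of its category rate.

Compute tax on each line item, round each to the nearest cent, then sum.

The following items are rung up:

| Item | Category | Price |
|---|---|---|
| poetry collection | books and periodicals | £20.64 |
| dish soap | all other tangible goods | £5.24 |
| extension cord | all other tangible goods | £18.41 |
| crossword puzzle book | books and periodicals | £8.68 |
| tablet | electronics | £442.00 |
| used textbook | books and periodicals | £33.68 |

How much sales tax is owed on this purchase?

£38.63

Poetry collection £20.64: books and periodicals → 5.5% → £1.14
Dish soap £5.24: all other tangible goods → 8.5% → £0.45
Extension cord £18.41: all other tangible goods → 8.5% → £1.56
Crossword puzzle book £8.68: books and periodicals → 5.5% → £0.48
Tablet £442.00: electronics → 6.5% + 1% surcharge = 7.5% → £33.15
Used textbook £33.68: books and periodicals → 5.5% → £1.85
Total tax = £1.14 + £0.45 + £1.56 + £0.48 + £33.15 + £1.85 = £38.63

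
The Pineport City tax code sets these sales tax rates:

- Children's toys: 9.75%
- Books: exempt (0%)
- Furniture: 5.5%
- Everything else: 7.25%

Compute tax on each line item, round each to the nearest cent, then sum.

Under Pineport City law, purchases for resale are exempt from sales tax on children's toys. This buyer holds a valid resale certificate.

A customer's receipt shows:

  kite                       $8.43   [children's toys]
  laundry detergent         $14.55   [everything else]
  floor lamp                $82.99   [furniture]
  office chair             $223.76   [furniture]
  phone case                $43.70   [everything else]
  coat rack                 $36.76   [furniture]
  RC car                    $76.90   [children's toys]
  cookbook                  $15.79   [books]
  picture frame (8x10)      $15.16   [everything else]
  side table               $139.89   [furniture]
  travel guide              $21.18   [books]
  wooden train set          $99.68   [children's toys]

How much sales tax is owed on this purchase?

Kite $8.43: children's toys, buyer-exempt → 0% → $0.00
Laundry detergent $14.55: everything else → 7.25% → $1.05
Floor lamp $82.99: furniture → 5.5% → $4.56
Office chair $223.76: furniture → 5.5% → $12.31
Phone case $43.70: everything else → 7.25% → $3.17
Coat rack $36.76: furniture → 5.5% → $2.02
RC car $76.90: children's toys, buyer-exempt → 0% → $0.00
Cookbook $15.79: books → 0% → $0.00
Picture frame (8x10) $15.16: everything else → 7.25% → $1.10
Side table $139.89: furniture → 5.5% → $7.69
Travel guide $21.18: books → 0% → $0.00
Wooden train set $99.68: children's toys, buyer-exempt → 0% → $0.00
Total tax = $1.05 + $4.56 + $12.31 + $3.17 + $2.02 + $1.10 + $7.69 = $31.90

$31.90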